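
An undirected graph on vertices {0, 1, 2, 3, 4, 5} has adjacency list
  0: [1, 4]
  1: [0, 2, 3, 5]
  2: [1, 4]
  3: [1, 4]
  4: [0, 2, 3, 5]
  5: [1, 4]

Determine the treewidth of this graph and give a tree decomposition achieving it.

Treewidth 2.
One such decomposition:
Bags: B1 = {0, 1, 4}  B2 = {1, 2, 4}  B3 = {1, 4, 5}  B4 = {1, 3, 4}
Tree: B1–B2, B2–B3, B3–B4

Each bag holds 3 vertices, so the decomposition has width 2, which upper-bounds the treewidth. The edges 0–4–2–1–0 form a cycle, so G is not a tree and its treewidth is at least 2. Combining the bounds, tw(G) = 2.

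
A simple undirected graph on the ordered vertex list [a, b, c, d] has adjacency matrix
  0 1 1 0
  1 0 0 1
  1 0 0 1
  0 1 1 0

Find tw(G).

2

A width-2 tree decomposition is:
Bags: B1 = {b, c, d}  B2 = {a, b, c}
Tree: B1–B2
Every bag has size at most 3, so the width is 3 − 1 = 2 and tw(G) ≤ 2. The edges b–d–c–a–b form a cycle, so G is not a tree and its treewidth is at least 2. Therefore the treewidth is 2.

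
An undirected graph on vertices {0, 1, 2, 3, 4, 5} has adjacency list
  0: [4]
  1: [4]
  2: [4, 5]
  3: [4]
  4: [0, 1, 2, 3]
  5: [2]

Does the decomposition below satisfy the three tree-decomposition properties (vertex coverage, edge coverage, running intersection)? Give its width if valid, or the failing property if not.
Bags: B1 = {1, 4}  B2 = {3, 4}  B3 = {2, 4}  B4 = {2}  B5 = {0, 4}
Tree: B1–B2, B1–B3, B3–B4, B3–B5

A tree decomposition must satisfy three properties: every vertex lies in some bag; for every edge, both endpoints lie together in some bag; and for every vertex, the bags containing it form a connected subtree. Here vertex 5 appears in no bag, so the decomposition is invalid.

No — vertex 5 appears in no bag.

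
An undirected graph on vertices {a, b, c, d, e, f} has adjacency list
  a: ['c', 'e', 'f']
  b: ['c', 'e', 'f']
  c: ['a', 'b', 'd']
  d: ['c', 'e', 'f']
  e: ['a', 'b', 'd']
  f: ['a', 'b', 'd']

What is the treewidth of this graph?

3

A width-3 tree decomposition is:
Bags: B1 = {a, b, c, d}  B2 = {a, b, d, f}  B3 = {a, b, d, e}
Tree: B1–B2, B2–B3
The largest bag has 4 vertices, giving width 3; this decomposition certifies tw(G) ≤ 3. For the lower bound: the 4 vertex sets {b,c}, {d,f}, {a}, {e} are disjoint, each induces a connected subgraph, and every pair is joined by at least one edge of G. Contracting each set to a single vertex therefore yields K_{4} as a minor, and since treewidth is minor-monotone, tw(G) ≥ tw(K_{4}) = 3. Therefore the treewidth is 3.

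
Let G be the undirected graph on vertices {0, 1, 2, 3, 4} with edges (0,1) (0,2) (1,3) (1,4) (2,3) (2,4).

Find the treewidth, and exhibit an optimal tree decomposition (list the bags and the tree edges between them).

Every bag has size at most 3, so the width is 3 − 1 = 2 and tw(G) ≤ 2. Since 4–1–0–2–4 is a cycle in G, G is not acyclic. Forests are exactly the graphs of treewidth ≤ 1, so tw(G) ≥ 2. Therefore the treewidth is 2.

Treewidth 2.
One such decomposition:
Bags: B1 = {1, 2, 4}  B2 = {0, 1, 2}  B3 = {1, 2, 3}
Tree: B1–B2, B2–B3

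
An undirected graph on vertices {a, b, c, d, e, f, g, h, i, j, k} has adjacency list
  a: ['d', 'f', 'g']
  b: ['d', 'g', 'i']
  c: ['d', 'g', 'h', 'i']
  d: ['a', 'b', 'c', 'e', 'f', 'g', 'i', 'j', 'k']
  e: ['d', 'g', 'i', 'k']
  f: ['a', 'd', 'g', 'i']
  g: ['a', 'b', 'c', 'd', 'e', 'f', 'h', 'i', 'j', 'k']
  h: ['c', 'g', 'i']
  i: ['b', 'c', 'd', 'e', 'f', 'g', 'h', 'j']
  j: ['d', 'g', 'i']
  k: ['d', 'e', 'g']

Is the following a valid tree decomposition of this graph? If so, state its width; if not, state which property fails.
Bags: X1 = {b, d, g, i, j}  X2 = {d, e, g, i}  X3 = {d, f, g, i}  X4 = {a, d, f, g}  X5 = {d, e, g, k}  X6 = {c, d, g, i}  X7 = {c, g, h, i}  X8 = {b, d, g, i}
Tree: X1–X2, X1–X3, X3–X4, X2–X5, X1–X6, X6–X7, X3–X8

A tree decomposition must satisfy three properties: every vertex lies in some bag; for every edge, both endpoints lie together in some bag; and for every vertex, the bags containing it form a connected subtree. Here bags containing vertex b are not connected in the tree, so the decomposition is invalid.

No — bags containing vertex b are not connected in the tree.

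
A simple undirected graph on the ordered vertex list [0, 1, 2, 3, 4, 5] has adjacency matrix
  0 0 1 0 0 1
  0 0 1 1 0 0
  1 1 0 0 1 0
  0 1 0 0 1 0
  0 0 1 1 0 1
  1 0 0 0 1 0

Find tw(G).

A width-2 tree decomposition is:
Bags: B1 = {0, 2, 5}  B2 = {2, 4, 5}  B3 = {1, 2, 4}  B4 = {1, 3, 4}
Tree: B1–B2, B2–B3, B3–B4
Every bag has size at most 3, so the width is 3 − 1 = 2 and tw(G) ≤ 2. Since 0–5–4–2–0 is a cycle in G, G is not acyclic. Forests are exactly the graphs of treewidth ≤ 1, so tw(G) ≥ 2. Combining the bounds, tw(G) = 2.

2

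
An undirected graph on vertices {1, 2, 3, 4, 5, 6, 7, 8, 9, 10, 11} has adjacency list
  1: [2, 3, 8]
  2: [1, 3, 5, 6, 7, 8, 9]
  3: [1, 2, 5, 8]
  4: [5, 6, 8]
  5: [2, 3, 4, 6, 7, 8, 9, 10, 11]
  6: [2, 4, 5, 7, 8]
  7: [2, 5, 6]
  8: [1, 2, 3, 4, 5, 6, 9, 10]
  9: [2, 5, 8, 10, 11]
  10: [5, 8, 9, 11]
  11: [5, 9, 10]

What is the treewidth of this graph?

3

A width-3 tree decomposition is:
Bags: B1 = {2, 5, 6, 8}  B2 = {2, 5, 6, 7}  B3 = {2, 5, 8, 9}  B4 = {5, 8, 9, 10}  B5 = {4, 5, 6, 8}  B6 = {2, 3, 5, 8}  B7 = {1, 2, 3, 8}  B8 = {5, 9, 10, 11}
Tree: B1–B2, B1–B3, B3–B4, B1–B5, B3–B6, B6–B7, B4–B8
Each bag holds 4 vertices, so the decomposition has width 3, which upper-bounds the treewidth. On the other hand G contains the 4-clique {1, 2, 3, 8}. A clique must lie in a single bag of any decomposition, so no decomposition can have width below 3. Hence tw(G) = 3 exactly.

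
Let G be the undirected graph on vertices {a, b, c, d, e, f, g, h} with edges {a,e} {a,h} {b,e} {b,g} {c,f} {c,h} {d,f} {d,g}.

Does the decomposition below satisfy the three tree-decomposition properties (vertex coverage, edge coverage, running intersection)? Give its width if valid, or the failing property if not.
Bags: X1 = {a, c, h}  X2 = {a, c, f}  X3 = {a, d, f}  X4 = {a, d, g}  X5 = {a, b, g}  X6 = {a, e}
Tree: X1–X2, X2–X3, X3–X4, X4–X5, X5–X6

A tree decomposition must satisfy three properties: every vertex lies in some bag; for every edge, both endpoints lie together in some bag; and for every vertex, the bags containing it form a connected subtree. Here edge (b,e) lies in no bag, so the decomposition is invalid.

No — edge (b,e) lies in no bag.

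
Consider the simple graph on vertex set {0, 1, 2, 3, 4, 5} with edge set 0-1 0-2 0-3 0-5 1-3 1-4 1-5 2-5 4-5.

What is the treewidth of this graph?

2

A width-2 tree decomposition is:
Bags: B1 = {0, 2, 5}  B2 = {0, 1, 5}  B3 = {1, 4, 5}  B4 = {0, 1, 3}
Tree: B1–B2, B2–B3, B2–B4
Each bag holds 3 vertices, so the decomposition has width 2, which upper-bounds the treewidth. For the lower bound, the 3 vertices {0, 1, 3} are pairwise adjacent, and any tree decomposition puts a clique entirely inside one bag — forcing width ≥ 2. The upper and lower bounds meet at 2, so that is the treewidth.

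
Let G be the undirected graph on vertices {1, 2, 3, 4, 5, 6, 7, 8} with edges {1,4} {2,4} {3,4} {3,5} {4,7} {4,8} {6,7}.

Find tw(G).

A width-1 tree decomposition is:
Bags: B1 = {2, 4}  B2 = {1, 4}  B3 = {4, 7}  B4 = {3, 4}  B5 = {6, 7}  B6 = {4, 8}  B7 = {3, 5}
Tree: B1–B2, B2–B3, B1–B4, B3–B5, B3–B6, B4–B7
The largest bag has 2 vertices, giving width 1; this decomposition certifies tw(G) ≤ 1. G has an edge, so its treewidth is at least 1. Therefore the treewidth is 1.

1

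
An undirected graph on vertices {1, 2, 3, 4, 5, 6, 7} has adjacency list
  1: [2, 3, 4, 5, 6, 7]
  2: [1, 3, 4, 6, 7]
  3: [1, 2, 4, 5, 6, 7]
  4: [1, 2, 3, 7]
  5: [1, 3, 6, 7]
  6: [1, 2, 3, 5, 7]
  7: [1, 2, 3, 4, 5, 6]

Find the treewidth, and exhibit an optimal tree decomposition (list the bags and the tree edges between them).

Treewidth 4.
One optimal decomposition is:
Bags: B1 = {1, 3, 5, 6, 7}  B2 = {1, 2, 3, 6, 7}  B3 = {1, 2, 3, 4, 7}
Tree: B1–B2, B2–B3

Each bag holds 5 vertices, so the decomposition has width 4, which upper-bounds the treewidth. On the other hand G contains the 5-clique {1, 2, 3, 4, 7}. A clique must lie in a single bag of any decomposition, so no decomposition can have width below 4. Therefore the treewidth is 4.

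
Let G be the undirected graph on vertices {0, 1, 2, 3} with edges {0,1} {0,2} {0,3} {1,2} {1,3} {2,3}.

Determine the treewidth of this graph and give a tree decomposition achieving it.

With just one bag of size 4, the width is 4 − 1 = 3, so tw(G) ≤ 3. Conversely, {0, 1, 2, 3} is a clique of size 4, and the vertices of any clique must share a bag in every tree decomposition; so some bag has ≥ 4 vertices and tw(G) ≥ 3. Hence tw(G) = 3 exactly.

Treewidth 3.
Bags: B1 = {0, 1, 2, 3}
Tree: (single bag)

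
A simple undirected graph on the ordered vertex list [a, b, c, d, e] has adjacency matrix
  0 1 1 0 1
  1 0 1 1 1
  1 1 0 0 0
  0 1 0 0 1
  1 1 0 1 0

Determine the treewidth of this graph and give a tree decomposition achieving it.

Each bag holds 3 vertices, so the decomposition has width 2, which upper-bounds the treewidth. For the lower bound, the 3 vertices {b, d, e} are pairwise adjacent, and any tree decomposition puts a clique entirely inside one bag — forcing width ≥ 2. The upper and lower bounds meet at 2, so that is the treewidth.

Treewidth 2.
Bags: B1 = {a, b, c}  B2 = {a, b, e}  B3 = {b, d, e}
Tree: B1–B2, B2–B3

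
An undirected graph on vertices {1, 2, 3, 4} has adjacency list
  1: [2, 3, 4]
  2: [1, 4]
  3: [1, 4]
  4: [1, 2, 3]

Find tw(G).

2

A width-2 tree decomposition is:
Bags: B1 = {1, 3, 4}  B2 = {1, 2, 4}
Tree: B1–B2
The largest bag has 3 vertices, giving width 2; this decomposition certifies tw(G) ≤ 2. On the other hand G contains the 3-clique {1, 2, 4}. A clique must lie in a single bag of any decomposition, so no decomposition can have width below 2. Hence tw(G) = 2 exactly.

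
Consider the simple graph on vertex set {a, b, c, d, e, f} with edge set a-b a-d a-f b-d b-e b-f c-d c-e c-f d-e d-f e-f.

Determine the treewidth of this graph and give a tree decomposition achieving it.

Treewidth 3.
One optimal decomposition is:
Bags: B1 = {a, b, d, f}  B2 = {b, d, e, f}  B3 = {c, d, e, f}
Tree: B1–B2, B2–B3

The largest bag has 4 vertices, giving width 3; this decomposition certifies tw(G) ≤ 3. Conversely, {c, d, e, f} is a clique of size 4, and the vertices of any clique must share a bag in every tree decomposition; so some bag has ≥ 4 vertices and tw(G) ≥ 3. Therefore the treewidth is 3.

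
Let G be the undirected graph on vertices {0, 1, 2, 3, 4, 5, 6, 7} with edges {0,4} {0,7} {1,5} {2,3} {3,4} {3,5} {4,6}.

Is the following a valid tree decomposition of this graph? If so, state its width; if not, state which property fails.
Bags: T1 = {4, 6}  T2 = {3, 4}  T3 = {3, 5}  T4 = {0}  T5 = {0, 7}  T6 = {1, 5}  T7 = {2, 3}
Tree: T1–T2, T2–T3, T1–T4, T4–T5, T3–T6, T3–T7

A tree decomposition must satisfy three properties: every vertex lies in some bag; for every edge, both endpoints lie together in some bag; and for every vertex, the bags containing it form a connected subtree. Here edge (4,0) lies in no bag, so the decomposition is invalid.

No — edge (4,0) lies in no bag.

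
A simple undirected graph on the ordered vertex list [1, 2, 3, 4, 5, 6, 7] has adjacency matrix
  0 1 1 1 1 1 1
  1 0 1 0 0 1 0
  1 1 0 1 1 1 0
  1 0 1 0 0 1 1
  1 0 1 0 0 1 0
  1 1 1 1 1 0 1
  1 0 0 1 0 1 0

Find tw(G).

A width-3 tree decomposition is:
Bags: B1 = {1, 2, 3, 6}  B2 = {1, 3, 4, 6}  B3 = {1, 3, 5, 6}  B4 = {1, 4, 6, 7}
Tree: B1–B2, B1–B3, B2–B4
Every bag has size at most 4, so the width is 4 − 1 = 3 and tw(G) ≤ 3. Conversely, {1, 2, 3, 6} is a clique of size 4, and the vertices of any clique must share a bag in every tree decomposition; so some bag has ≥ 4 vertices and tw(G) ≥ 3. The upper and lower bounds meet at 3, so that is the treewidth.

3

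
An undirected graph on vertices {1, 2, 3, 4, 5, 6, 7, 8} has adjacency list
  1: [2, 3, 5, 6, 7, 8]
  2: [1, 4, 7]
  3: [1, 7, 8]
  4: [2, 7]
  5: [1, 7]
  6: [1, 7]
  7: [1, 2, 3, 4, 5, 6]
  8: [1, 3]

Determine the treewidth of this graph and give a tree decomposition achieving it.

Treewidth 2.
One such decomposition:
Bags: B1 = {1, 2, 7}  B2 = {1, 3, 7}  B3 = {1, 5, 7}  B4 = {1, 3, 8}  B5 = {1, 6, 7}  B6 = {2, 4, 7}
Tree: B1–B2, B1–B3, B2–B4, B1–B5, B1–B6

Every bag has size at most 3, so the width is 3 − 1 = 2 and tw(G) ≤ 2. Conversely, {1, 3, 8} is a clique of size 3, and the vertices of any clique must share a bag in every tree decomposition; so some bag has ≥ 3 vertices and tw(G) ≥ 2. Combining the bounds, tw(G) = 2.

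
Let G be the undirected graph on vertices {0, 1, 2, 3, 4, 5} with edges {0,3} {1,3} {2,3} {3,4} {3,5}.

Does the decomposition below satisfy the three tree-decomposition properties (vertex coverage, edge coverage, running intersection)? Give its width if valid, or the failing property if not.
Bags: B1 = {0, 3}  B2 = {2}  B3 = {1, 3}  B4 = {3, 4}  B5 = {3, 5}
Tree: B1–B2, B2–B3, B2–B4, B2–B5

A tree decomposition must satisfy three properties: every vertex lies in some bag; for every edge, both endpoints lie together in some bag; and for every vertex, the bags containing it form a connected subtree. Here edge (3,2) lies in no bag, so the decomposition is invalid.

No — edge (3,2) lies in no bag.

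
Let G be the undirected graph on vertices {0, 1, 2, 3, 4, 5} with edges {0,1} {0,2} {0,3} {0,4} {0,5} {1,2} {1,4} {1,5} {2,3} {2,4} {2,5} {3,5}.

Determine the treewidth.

3

A width-3 tree decomposition is:
Bags: B1 = {0, 1, 2, 5}  B2 = {0, 1, 2, 4}  B3 = {0, 2, 3, 5}
Tree: B1–B2, B1–B3
The largest bag has 4 vertices, giving width 3; this decomposition certifies tw(G) ≤ 3. For the lower bound, the 4 vertices {0, 1, 2, 4} are pairwise adjacent, and any tree decomposition puts a clique entirely inside one bag — forcing width ≥ 3. Hence tw(G) = 3 exactly.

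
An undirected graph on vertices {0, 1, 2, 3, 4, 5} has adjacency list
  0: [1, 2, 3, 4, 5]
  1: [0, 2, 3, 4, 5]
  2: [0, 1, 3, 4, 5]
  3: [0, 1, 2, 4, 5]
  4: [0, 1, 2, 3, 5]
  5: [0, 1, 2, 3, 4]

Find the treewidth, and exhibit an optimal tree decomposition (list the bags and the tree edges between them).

With just one bag of size 6, the width is 6 − 1 = 5, so tw(G) ≤ 5. Conversely, {0, 1, 2, 3, 4, 5} is a clique of size 6, and the vertices of any clique must share a bag in every tree decomposition; so some bag has ≥ 6 vertices and tw(G) ≥ 5. Hence tw(G) = 5 exactly.

Treewidth 5.
One such decomposition:
Bags: B1 = {0, 1, 2, 3, 4, 5}
Tree: (single bag)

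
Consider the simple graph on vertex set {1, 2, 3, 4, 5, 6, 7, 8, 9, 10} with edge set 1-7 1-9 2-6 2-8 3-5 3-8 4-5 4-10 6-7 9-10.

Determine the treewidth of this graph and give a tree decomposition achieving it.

Treewidth 2.
One such decomposition:
Bags: B1 = {1, 7, 9}  B2 = {6, 7, 9}  B3 = {2, 6, 9}  B4 = {2, 8, 9}  B5 = {3, 8, 9}  B6 = {3, 5, 9}  B7 = {4, 5, 9}  B8 = {4, 9, 10}
Tree: B1–B2, B2–B3, B3–B4, B4–B5, B5–B6, B6–B7, B7–B8

Each bag holds 3 vertices, so the decomposition has width 2, which upper-bounds the treewidth. Since 9–1–7–6–2–8–3–5–4–10–9 is a cycle in G, G is not acyclic. Forests are exactly the graphs of treewidth ≤ 1, so tw(G) ≥ 2. The upper and lower bounds meet at 2, so that is the treewidth.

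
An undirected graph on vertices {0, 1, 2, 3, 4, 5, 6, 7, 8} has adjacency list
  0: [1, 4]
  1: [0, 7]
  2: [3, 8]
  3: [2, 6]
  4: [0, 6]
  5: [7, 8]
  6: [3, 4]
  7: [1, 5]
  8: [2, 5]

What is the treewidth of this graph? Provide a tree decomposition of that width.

Treewidth 2.
One such decomposition:
Bags: B1 = {0, 1, 4}  B2 = {1, 4, 7}  B3 = {4, 5, 7}  B4 = {4, 5, 8}  B5 = {2, 4, 8}  B6 = {2, 3, 4}  B7 = {3, 4, 6}
Tree: B1–B2, B2–B3, B3–B4, B4–B5, B5–B6, B6–B7

The largest bag has 3 vertices, giving width 2; this decomposition certifies tw(G) ≤ 2. Since 4–0–1–7–5–8–2–3–6–4 is a cycle in G, G is not acyclic. Forests are exactly the graphs of treewidth ≤ 1, so tw(G) ≥ 2. Therefore the treewidth is 2.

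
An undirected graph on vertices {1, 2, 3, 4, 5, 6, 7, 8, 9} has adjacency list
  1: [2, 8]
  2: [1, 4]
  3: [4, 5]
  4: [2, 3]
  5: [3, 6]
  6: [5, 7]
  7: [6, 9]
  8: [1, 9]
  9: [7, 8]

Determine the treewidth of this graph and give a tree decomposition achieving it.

Treewidth 2.
One such decomposition:
Bags: B1 = {7, 8, 9}  B2 = {1, 7, 8}  B3 = {1, 2, 7}  B4 = {2, 4, 7}  B5 = {3, 4, 7}  B6 = {3, 5, 7}  B7 = {5, 6, 7}
Tree: B1–B2, B2–B3, B3–B4, B4–B5, B5–B6, B6–B7

Every bag has size at most 3, so the width is 3 − 1 = 2 and tw(G) ≤ 2. Since 7–9–8–1–2–4–3–5–6–7 is a cycle in G, G is not acyclic. Forests are exactly the graphs of treewidth ≤ 1, so tw(G) ≥ 2. Hence tw(G) = 2 exactly.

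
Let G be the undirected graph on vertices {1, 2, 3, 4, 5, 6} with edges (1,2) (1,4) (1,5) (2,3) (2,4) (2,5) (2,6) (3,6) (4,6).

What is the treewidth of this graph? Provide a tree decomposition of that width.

The largest bag has 3 vertices, giving width 2; this decomposition certifies tw(G) ≤ 2. Conversely, {1, 2, 4} is a clique of size 3, and the vertices of any clique must share a bag in every tree decomposition; so some bag has ≥ 3 vertices and tw(G) ≥ 2. Hence tw(G) = 2 exactly.

Treewidth 2.
Bags: B1 = {2, 3, 6}  B2 = {2, 4, 6}  B3 = {1, 2, 4}  B4 = {1, 2, 5}
Tree: B1–B2, B2–B3, B3–B4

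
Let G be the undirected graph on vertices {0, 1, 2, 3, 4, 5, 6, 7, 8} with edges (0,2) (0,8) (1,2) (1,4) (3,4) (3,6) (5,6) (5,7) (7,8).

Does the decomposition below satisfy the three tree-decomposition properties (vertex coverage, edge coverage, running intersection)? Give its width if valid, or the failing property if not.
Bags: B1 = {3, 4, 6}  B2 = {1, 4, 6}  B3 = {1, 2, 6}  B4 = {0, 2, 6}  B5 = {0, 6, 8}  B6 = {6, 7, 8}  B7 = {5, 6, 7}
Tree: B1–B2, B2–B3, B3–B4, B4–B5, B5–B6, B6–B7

Yes; width 2.

Every vertex of G appears in some bag (union = {0, 1, 2, 3, 4, 5, 6, 7, 8}); every edge is covered by a bag; and for each vertex v the set of bags containing v is connected in the bag tree. The decomposition is therefore valid. The largest bag has 3 vertices, so the width is 2.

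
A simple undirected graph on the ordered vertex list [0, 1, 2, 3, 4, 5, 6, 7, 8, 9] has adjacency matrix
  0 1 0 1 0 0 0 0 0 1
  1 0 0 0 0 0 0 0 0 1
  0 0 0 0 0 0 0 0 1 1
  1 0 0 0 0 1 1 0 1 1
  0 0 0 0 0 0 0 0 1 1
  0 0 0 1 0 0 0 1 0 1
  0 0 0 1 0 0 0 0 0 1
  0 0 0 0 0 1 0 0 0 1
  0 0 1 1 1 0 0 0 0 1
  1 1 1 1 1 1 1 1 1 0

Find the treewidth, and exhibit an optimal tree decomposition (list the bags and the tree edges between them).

Treewidth 2.
Bags: B1 = {0, 3, 9}  B2 = {3, 8, 9}  B3 = {2, 8, 9}  B4 = {4, 8, 9}  B5 = {3, 5, 9}  B6 = {3, 6, 9}  B7 = {0, 1, 9}  B8 = {5, 7, 9}
Tree: B1–B2, B2–B3, B2–B4, B2–B5, B2–B6, B1–B7, B5–B8

The largest bag has 3 vertices, giving width 2; this decomposition certifies tw(G) ≤ 2. For the lower bound, the 3 vertices {0, 1, 9} are pairwise adjacent, and any tree decomposition puts a clique entirely inside one bag — forcing width ≥ 2. Therefore the treewidth is 2.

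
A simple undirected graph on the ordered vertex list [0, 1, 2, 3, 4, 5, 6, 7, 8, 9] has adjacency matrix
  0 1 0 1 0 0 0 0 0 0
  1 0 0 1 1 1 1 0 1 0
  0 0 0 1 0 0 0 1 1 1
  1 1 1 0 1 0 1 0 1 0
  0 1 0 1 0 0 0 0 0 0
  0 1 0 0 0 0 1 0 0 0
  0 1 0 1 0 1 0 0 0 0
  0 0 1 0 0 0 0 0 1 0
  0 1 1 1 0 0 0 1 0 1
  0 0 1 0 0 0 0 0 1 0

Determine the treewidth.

2

A width-2 tree decomposition is:
Bags: B1 = {1, 3, 8}  B2 = {1, 3, 6}  B3 = {0, 1, 3}  B4 = {2, 3, 8}  B5 = {2, 7, 8}  B6 = {1, 3, 4}  B7 = {1, 5, 6}  B8 = {2, 8, 9}
Tree: B1–B2, B2–B3, B1–B4, B4–B5, B1–B6, B2–B7, B4–B8
Each bag holds 3 vertices, so the decomposition has width 2, which upper-bounds the treewidth. For the lower bound, the 3 vertices {0, 1, 3} are pairwise adjacent, and any tree decomposition puts a clique entirely inside one bag — forcing width ≥ 2. Combining the bounds, tw(G) = 2.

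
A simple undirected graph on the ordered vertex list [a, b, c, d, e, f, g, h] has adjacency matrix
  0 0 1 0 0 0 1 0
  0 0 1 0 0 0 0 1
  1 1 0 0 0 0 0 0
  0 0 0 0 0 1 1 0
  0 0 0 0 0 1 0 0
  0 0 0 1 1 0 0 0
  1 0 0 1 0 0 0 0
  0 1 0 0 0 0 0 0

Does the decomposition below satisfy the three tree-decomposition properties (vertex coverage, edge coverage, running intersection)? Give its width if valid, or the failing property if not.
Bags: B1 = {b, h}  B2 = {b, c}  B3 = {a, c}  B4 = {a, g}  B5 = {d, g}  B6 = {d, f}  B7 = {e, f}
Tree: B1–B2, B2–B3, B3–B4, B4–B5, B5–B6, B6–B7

Yes; width 1.

Vertex coverage: the bags together contain {a, b, c, d, e, f, g, h}, the full vertex set. Edge coverage: each edge of G has both endpoints in at least one bag. Running intersection: for every vertex, the bags containing it form a connected subtree. All three properties hold, so this is a valid tree decomposition of width max|bag| − 1 = 1, and hence tw(G) ≤ 1.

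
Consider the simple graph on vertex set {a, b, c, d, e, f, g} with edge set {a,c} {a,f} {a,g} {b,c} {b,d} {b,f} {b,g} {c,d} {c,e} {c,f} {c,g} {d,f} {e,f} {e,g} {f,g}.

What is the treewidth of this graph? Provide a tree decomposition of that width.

Treewidth 3.
Bags: B1 = {a, c, f, g}  B2 = {c, e, f, g}  B3 = {b, c, f, g}  B4 = {b, c, d, f}
Tree: B1–B2, B2–B3, B3–B4

Every bag has size at most 4, so the width is 4 − 1 = 3 and tw(G) ≤ 3. On the other hand G contains the 4-clique {b, c, d, f}. A clique must lie in a single bag of any decomposition, so no decomposition can have width below 3. The upper and lower bounds meet at 3, so that is the treewidth.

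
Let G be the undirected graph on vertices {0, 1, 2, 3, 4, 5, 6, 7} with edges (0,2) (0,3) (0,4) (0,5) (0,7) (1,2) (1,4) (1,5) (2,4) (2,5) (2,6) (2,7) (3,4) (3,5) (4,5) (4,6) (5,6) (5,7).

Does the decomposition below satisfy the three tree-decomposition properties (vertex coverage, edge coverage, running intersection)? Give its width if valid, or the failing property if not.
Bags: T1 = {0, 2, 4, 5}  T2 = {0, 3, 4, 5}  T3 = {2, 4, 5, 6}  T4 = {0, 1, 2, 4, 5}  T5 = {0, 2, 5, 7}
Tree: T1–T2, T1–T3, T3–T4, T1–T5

A tree decomposition must satisfy three properties: every vertex lies in some bag; for every edge, both endpoints lie together in some bag; and for every vertex, the bags containing it form a connected subtree. Here bags containing vertex 0 are not connected in the tree, so the decomposition is invalid.

No — bags containing vertex 0 are not connected in the tree.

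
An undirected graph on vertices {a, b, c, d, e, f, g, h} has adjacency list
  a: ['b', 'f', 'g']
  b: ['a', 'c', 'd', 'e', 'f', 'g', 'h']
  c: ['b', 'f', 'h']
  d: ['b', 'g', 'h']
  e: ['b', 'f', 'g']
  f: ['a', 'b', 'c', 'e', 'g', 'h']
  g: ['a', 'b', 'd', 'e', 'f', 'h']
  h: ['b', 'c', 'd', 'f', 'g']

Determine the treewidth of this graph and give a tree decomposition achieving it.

Treewidth 3.
One optimal decomposition is:
Bags: B1 = {b, e, f, g}  B2 = {b, f, g, h}  B3 = {b, c, f, h}  B4 = {a, b, f, g}  B5 = {b, d, g, h}
Tree: B1–B2, B2–B3, B2–B4, B2–B5

Every bag has size at most 4, so the width is 4 − 1 = 3 and tw(G) ≤ 3. For the lower bound, the 4 vertices {b, d, g, h} are pairwise adjacent, and any tree decomposition puts a clique entirely inside one bag — forcing width ≥ 3. Hence tw(G) = 3 exactly.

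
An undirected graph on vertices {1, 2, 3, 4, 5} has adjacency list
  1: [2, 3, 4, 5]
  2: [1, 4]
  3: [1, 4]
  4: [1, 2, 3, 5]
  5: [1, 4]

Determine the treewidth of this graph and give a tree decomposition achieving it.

The largest bag has 3 vertices, giving width 2; this decomposition certifies tw(G) ≤ 2. Conversely, {1, 2, 4} is a clique of size 3, and the vertices of any clique must share a bag in every tree decomposition; so some bag has ≥ 3 vertices and tw(G) ≥ 2. Combining the bounds, tw(G) = 2.

Treewidth 2.
One such decomposition:
Bags: B1 = {1, 2, 4}  B2 = {1, 3, 4}  B3 = {1, 4, 5}
Tree: B1–B2, B2–B3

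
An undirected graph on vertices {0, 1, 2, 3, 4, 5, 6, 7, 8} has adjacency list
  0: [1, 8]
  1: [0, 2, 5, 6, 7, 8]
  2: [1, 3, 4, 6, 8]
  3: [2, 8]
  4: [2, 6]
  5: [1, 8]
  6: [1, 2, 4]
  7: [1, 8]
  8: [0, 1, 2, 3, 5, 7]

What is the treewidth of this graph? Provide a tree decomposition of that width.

The largest bag has 3 vertices, giving width 2; this decomposition certifies tw(G) ≤ 2. For the lower bound, the 3 vertices {0, 1, 8} are pairwise adjacent, and any tree decomposition puts a clique entirely inside one bag — forcing width ≥ 2. The upper and lower bounds meet at 2, so that is the treewidth.

Treewidth 2.
Bags: B1 = {0, 1, 8}  B2 = {1, 7, 8}  B3 = {1, 2, 8}  B4 = {1, 2, 6}  B5 = {2, 4, 6}  B6 = {2, 3, 8}  B7 = {1, 5, 8}
Tree: B1–B2, B1–B3, B3–B4, B4–B5, B3–B6, B1–B7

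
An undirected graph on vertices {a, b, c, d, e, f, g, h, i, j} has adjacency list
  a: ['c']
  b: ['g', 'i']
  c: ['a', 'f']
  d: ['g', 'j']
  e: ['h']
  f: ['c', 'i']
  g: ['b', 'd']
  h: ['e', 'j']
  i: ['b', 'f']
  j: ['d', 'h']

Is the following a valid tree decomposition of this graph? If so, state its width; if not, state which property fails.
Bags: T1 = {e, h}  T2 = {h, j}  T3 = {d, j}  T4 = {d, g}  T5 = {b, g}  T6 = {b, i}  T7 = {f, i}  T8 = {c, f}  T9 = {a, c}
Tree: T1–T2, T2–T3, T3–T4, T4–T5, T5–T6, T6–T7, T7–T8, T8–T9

Yes; width 1.

Every vertex of G appears in some bag (union = {a, b, c, d, e, f, g, h, i, j}); every edge is covered by a bag; and for each vertex v the set of bags containing v is connected in the bag tree. The decomposition is therefore valid. The largest bag has 2 vertices, so the width is 1.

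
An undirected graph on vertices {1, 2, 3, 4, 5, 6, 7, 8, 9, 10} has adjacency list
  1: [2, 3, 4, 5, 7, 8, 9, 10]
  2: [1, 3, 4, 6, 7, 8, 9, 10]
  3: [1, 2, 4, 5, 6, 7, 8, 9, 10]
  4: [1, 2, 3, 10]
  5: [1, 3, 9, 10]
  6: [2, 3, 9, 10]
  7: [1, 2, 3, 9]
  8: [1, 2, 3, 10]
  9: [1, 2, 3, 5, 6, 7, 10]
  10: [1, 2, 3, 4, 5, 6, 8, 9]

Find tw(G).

A width-4 tree decomposition is:
Bags: B1 = {1, 2, 3, 9, 10}  B2 = {1, 2, 3, 7, 9}  B3 = {1, 3, 5, 9, 10}  B4 = {1, 2, 3, 4, 10}  B5 = {1, 2, 3, 8, 10}  B6 = {2, 3, 6, 9, 10}
Tree: B1–B2, B1–B3, B1–B4, B4–B5, B1–B6
Each bag holds 5 vertices, so the decomposition has width 4, which upper-bounds the treewidth. Conversely, {1, 2, 3, 8, 10} is a clique of size 5, and the vertices of any clique must share a bag in every tree decomposition; so some bag has ≥ 5 vertices and tw(G) ≥ 4. The upper and lower bounds meet at 4, so that is the treewidth.

4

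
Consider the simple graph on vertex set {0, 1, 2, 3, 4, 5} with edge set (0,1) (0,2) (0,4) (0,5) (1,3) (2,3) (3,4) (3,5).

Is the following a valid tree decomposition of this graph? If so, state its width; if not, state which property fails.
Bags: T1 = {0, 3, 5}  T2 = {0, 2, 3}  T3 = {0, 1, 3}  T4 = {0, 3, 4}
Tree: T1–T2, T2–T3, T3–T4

Every vertex of G appears in some bag (union = {0, 1, 2, 3, 4, 5}); every edge is covered by a bag; and for each vertex v the set of bags containing v is connected in the bag tree. The decomposition is therefore valid. The largest bag has 3 vertices, so the width is 2.

Yes; width 2.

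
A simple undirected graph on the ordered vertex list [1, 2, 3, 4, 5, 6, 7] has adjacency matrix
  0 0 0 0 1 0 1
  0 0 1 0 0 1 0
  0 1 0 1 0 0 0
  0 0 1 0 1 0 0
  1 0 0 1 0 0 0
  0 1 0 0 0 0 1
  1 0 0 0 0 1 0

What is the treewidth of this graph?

A width-2 tree decomposition is:
Bags: B1 = {1, 4, 5}  B2 = {1, 3, 4}  B3 = {1, 2, 3}  B4 = {1, 2, 6}  B5 = {1, 6, 7}
Tree: B1–B2, B2–B3, B3–B4, B4–B5
Each bag holds 3 vertices, so the decomposition has width 2, which upper-bounds the treewidth. For the lower bound, G contains the cycle 1–5–4–3–2–6–7–1, so G is not a forest; only forests have treewidth ≤ 1, hence tw(G) ≥ 2. Hence tw(G) = 2 exactly.

2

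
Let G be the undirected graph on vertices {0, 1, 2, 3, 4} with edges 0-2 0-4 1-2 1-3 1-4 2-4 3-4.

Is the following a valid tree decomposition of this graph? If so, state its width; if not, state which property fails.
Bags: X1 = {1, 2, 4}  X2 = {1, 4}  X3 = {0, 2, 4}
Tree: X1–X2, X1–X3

No — vertex 3 appears in no bag.

A tree decomposition must satisfy three properties: every vertex lies in some bag; for every edge, both endpoints lie together in some bag; and for every vertex, the bags containing it form a connected subtree. Here vertex 3 appears in no bag, so the decomposition is invalid.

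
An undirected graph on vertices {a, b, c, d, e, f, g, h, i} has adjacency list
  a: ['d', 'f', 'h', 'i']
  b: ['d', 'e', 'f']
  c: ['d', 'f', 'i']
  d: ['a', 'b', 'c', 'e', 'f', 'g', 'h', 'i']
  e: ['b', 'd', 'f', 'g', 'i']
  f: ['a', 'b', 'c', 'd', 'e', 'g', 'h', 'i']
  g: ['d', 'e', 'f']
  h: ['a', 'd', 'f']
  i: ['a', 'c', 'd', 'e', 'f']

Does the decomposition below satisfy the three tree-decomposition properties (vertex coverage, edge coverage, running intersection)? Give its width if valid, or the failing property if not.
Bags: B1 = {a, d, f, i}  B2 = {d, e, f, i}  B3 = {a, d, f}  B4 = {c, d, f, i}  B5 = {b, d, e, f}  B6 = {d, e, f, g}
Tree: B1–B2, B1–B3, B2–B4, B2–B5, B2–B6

No — vertex h appears in no bag.

A tree decomposition must satisfy three properties: every vertex lies in some bag; for every edge, both endpoints lie together in some bag; and for every vertex, the bags containing it form a connected subtree. Here vertex h appears in no bag, so the decomposition is invalid.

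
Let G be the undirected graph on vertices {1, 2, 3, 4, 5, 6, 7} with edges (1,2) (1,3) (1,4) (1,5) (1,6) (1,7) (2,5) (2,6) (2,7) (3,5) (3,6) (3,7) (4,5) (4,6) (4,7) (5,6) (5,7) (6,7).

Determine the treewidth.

4

A width-4 tree decomposition is:
Bags: B1 = {1, 4, 5, 6, 7}  B2 = {1, 2, 5, 6, 7}  B3 = {1, 3, 5, 6, 7}
Tree: B1–B2, B1–B3
The largest bag has 5 vertices, giving width 4; this decomposition certifies tw(G) ≤ 4. Conversely, {1, 2, 5, 6, 7} is a clique of size 5, and the vertices of any clique must share a bag in every tree decomposition; so some bag has ≥ 5 vertices and tw(G) ≥ 4. Combining the bounds, tw(G) = 4.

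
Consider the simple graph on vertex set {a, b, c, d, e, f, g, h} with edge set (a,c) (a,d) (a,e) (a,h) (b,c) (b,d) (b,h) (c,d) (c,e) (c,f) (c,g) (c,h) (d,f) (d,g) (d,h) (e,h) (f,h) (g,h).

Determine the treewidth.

3

A width-3 tree decomposition is:
Bags: B1 = {a, c, e, h}  B2 = {a, c, d, h}  B3 = {c, d, g, h}  B4 = {c, d, f, h}  B5 = {b, c, d, h}
Tree: B1–B2, B2–B3, B2–B4, B4–B5
Each bag holds 4 vertices, so the decomposition has width 3, which upper-bounds the treewidth. For the lower bound, the 4 vertices {c, d, g, h} are pairwise adjacent, and any tree decomposition puts a clique entirely inside one bag — forcing width ≥ 3. Hence tw(G) = 3 exactly.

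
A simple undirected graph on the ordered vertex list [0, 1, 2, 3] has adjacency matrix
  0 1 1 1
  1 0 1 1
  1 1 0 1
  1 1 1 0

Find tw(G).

3

A width-3 tree decomposition is:
Bags: B1 = {0, 1, 2, 3}
Tree: (single bag)
With just one bag of size 4, the width is 4 − 1 = 3, so tw(G) ≤ 3. On the other hand G contains the 4-clique {0, 1, 2, 3}. A clique must lie in a single bag of any decomposition, so no decomposition can have width below 3. Combining the bounds, tw(G) = 3.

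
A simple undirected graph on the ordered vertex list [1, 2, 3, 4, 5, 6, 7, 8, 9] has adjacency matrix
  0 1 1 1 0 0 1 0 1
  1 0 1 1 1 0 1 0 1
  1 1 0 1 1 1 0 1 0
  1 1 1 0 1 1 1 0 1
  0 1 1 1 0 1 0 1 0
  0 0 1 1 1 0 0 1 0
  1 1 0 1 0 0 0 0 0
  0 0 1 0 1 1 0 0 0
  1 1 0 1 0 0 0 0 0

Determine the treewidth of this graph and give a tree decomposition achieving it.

Every bag has size at most 4, so the width is 4 − 1 = 3 and tw(G) ≤ 3. Conversely, {3, 5, 6, 8} is a clique of size 4, and the vertices of any clique must share a bag in every tree decomposition; so some bag has ≥ 4 vertices and tw(G) ≥ 3. Combining the bounds, tw(G) = 3.

Treewidth 3.
Bags: B1 = {3, 4, 5, 6}  B2 = {3, 5, 6, 8}  B3 = {2, 3, 4, 5}  B4 = {1, 2, 3, 4}  B5 = {1, 2, 4, 7}  B6 = {1, 2, 4, 9}
Tree: B1–B2, B1–B3, B3–B4, B4–B5, B4–B6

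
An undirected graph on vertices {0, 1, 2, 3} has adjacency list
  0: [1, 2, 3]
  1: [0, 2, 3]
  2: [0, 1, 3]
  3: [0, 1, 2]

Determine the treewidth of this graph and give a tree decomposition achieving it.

A single bag containing all 4 vertices is trivially a valid decomposition of width 3. For the lower bound, the 4 vertices {0, 1, 2, 3} are pairwise adjacent, and any tree decomposition puts a clique entirely inside one bag — forcing width ≥ 3. Hence tw(G) = 3 exactly.

Treewidth 3.
One such decomposition:
Bags: B1 = {0, 1, 2, 3}
Tree: (single bag)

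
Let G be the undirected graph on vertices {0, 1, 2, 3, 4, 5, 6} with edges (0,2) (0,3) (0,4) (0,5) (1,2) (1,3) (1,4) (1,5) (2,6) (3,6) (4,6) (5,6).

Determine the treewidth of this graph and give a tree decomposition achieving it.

Each bag holds 4 vertices, so the decomposition has width 3, which upper-bounds the treewidth. For the lower bound: the 4 vertex sets {0,4}, {1,2}, {6}, {3} are disjoint, each induces a connected subgraph, and every pair is joined by at least one edge of G. Contracting each set to a single vertex therefore yields K_{4} as a minor, and since treewidth is minor-monotone, tw(G) ≥ tw(K_{4}) = 3. Combining the bounds, tw(G) = 3.

Treewidth 3.
One optimal decomposition is:
Bags: B1 = {0, 1, 4, 6}  B2 = {0, 1, 2, 6}  B3 = {0, 1, 3, 6}  B4 = {0, 1, 5, 6}
Tree: B1–B2, B2–B3, B3–B4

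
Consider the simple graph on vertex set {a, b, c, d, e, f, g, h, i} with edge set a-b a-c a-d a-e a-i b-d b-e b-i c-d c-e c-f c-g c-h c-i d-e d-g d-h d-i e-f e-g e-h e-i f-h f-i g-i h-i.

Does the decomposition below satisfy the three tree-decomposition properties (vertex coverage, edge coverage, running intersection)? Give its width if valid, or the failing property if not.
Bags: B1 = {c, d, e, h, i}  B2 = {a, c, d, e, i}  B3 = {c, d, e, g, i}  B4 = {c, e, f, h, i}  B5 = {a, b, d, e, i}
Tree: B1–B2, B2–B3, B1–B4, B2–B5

Every vertex of G appears in some bag (union = {a, b, c, d, e, f, g, h, i}); every edge is covered by a bag; and for each vertex v the set of bags containing v is connected in the bag tree. The decomposition is therefore valid. The largest bag has 5 vertices, so the width is 4.

Yes; width 4.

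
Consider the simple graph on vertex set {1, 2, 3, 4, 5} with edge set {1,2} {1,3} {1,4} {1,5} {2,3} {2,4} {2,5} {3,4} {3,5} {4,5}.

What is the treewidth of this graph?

4

A width-4 tree decomposition is:
Bags: B1 = {1, 2, 3, 4, 5}
Tree: (single bag)
A single bag containing all 5 vertices is trivially a valid decomposition of width 4. For the lower bound, the 5 vertices {1, 2, 3, 4, 5} are pairwise adjacent, and any tree decomposition puts a clique entirely inside one bag — forcing width ≥ 4. Combining the bounds, tw(G) = 4.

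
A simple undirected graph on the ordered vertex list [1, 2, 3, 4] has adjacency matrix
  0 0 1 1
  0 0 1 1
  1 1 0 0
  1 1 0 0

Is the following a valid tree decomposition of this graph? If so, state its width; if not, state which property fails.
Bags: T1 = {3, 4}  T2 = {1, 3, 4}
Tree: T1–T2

A tree decomposition must satisfy three properties: every vertex lies in some bag; for every edge, both endpoints lie together in some bag; and for every vertex, the bags containing it form a connected subtree. Here vertex 2 appears in no bag, so the decomposition is invalid.

No — vertex 2 appears in no bag.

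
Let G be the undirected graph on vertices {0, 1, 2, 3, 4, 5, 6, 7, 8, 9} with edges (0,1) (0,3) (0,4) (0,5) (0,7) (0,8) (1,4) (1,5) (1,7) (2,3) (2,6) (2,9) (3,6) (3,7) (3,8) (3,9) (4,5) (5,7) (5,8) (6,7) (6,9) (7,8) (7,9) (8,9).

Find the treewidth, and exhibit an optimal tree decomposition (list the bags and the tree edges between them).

Every bag has size at most 4, so the width is 4 − 1 = 3 and tw(G) ≤ 3. For the lower bound, the 4 vertices {2, 3, 6, 9} are pairwise adjacent, and any tree decomposition puts a clique entirely inside one bag — forcing width ≥ 3. Therefore the treewidth is 3.

Treewidth 3.
Bags: B1 = {0, 5, 7, 8}  B2 = {0, 1, 5, 7}  B3 = {0, 3, 7, 8}  B4 = {0, 1, 4, 5}  B5 = {3, 7, 8, 9}  B6 = {3, 6, 7, 9}  B7 = {2, 3, 6, 9}
Tree: B1–B2, B1–B3, B2–B4, B3–B5, B5–B6, B6–B7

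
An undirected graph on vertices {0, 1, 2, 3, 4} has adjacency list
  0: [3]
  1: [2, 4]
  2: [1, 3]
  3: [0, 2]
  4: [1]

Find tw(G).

A width-1 tree decomposition is:
Bags: B1 = {1, 4}  B2 = {1, 2}  B3 = {2, 3}  B4 = {0, 3}
Tree: B1–B2, B2–B3, B3–B4
Every bag has size at most 2, so the width is 2 − 1 = 1 and tw(G) ≤ 1. G has an edge, so its treewidth is at least 1. Combining the bounds, tw(G) = 1.

1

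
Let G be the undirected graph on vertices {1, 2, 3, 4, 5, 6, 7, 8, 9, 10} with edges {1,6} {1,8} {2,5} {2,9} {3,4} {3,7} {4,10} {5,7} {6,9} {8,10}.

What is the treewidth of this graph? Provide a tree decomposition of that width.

Treewidth 2.
One such decomposition:
Bags: B1 = {1, 6, 8}  B2 = {6, 8, 9}  B3 = {2, 8, 9}  B4 = {2, 5, 8}  B5 = {5, 7, 8}  B6 = {3, 7, 8}  B7 = {3, 4, 8}  B8 = {4, 8, 10}
Tree: B1–B2, B2–B3, B3–B4, B4–B5, B5–B6, B6–B7, B7–B8

The largest bag has 3 vertices, giving width 2; this decomposition certifies tw(G) ≤ 2. For the lower bound, G contains the cycle 8–1–6–9–2–5–7–3–4–10–8, so G is not a forest; only forests have treewidth ≤ 1, hence tw(G) ≥ 2. Hence tw(G) = 2 exactly.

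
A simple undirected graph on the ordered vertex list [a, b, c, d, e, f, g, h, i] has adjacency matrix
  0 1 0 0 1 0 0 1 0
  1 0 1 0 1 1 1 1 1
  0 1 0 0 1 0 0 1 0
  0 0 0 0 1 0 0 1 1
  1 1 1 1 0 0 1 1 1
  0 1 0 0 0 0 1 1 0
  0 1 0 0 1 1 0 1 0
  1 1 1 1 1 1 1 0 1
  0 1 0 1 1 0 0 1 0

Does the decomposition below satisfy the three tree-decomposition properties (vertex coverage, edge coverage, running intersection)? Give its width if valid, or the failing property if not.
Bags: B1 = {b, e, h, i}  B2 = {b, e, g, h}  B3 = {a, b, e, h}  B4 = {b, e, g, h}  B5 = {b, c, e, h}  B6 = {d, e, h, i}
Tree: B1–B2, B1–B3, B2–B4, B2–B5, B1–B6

No — vertex f appears in no bag.

A tree decomposition must satisfy three properties: every vertex lies in some bag; for every edge, both endpoints lie together in some bag; and for every vertex, the bags containing it form a connected subtree. Here vertex f appears in no bag, so the decomposition is invalid.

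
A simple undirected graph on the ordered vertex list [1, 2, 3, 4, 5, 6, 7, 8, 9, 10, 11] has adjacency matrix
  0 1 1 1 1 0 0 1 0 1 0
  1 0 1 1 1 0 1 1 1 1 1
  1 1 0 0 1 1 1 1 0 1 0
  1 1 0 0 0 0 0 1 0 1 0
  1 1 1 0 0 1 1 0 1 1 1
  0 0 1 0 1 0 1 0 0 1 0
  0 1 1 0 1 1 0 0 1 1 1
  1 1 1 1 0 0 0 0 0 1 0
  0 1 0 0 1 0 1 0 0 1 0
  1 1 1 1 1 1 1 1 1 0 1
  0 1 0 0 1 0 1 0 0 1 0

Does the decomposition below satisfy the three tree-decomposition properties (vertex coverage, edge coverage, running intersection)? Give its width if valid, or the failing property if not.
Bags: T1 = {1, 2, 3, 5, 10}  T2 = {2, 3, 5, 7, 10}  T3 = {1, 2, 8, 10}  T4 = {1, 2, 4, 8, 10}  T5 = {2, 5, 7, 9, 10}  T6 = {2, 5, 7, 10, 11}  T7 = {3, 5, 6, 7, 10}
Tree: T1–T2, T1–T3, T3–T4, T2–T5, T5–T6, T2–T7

A tree decomposition must satisfy three properties: every vertex lies in some bag; for every edge, both endpoints lie together in some bag; and for every vertex, the bags containing it form a connected subtree. Here edge (3,8) lies in no bag, so the decomposition is invalid.

No — edge (3,8) lies in no bag.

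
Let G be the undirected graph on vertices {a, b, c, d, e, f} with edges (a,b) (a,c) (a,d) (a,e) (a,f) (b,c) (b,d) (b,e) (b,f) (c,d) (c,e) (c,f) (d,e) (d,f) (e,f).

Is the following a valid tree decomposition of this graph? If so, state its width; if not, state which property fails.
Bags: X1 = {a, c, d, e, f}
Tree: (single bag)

No — vertex b appears in no bag.

A tree decomposition must satisfy three properties: every vertex lies in some bag; for every edge, both endpoints lie together in some bag; and for every vertex, the bags containing it form a connected subtree. Here vertex b appears in no bag, so the decomposition is invalid.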